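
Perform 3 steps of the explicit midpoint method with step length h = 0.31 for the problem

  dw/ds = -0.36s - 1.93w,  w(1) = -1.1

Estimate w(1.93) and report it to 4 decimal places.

-0.4611

Midpoint: k1 = f(s_n, w_n); k2 = f(s_n + h/2, w_n + (h/2)·k1); w_{n+1} = w_n + h·k2.
s=1.000000, w=-1.100000:
  k1 = f(1.000000, -1.100000) = 1.763000
  k2 = f(1.155000, -0.826735) = 1.179799
  w ← -1.100000 + 0.31·1.179799 = -0.734262
s=1.310000, w=-0.734262:
  k1 = f(1.310000, -0.734262) = 0.945527
  k2 = f(1.465000, -0.587706) = 0.606872
  w ← -0.734262 + 0.31·0.606872 = -0.546132
s=1.620000, w=-0.546132:
  k1 = f(1.620000, -0.546132) = 0.470835
  k2 = f(1.775000, -0.473153) = 0.274185
  w ← -0.546132 + 0.31·0.274185 = -0.461135
w(1.93) ≈ -0.4611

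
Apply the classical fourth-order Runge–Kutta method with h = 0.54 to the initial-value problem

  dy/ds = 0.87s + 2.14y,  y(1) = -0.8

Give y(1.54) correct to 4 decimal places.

RK4: k1 = f(s_n, y_n); k2 = f(s_n + h/2, y_n + (h/2)·k1); k3 = f(s_n + h/2, y_n + (h/2)·k2); k4 = f(s_n + h, y_n + h·k3); y_{n+1} = y_n + (h/6)·(k1 + 2k2 + 2k3 + k4).
s=1.000000, y=-0.800000:
  k1 = f(1.000000, -0.800000) = -0.842000
  k2 = f(1.270000, -1.027340) = -1.093608
  k3 = f(1.270000, -1.095274) = -1.238986
  k4 = f(1.540000, -1.469053) = -1.803973
  y ← -0.800000 + (0.54/6)·(k1 + 2k2 + 2k3 + k4) = -1.458004
y(1.54) ≈ -1.4580

-1.4580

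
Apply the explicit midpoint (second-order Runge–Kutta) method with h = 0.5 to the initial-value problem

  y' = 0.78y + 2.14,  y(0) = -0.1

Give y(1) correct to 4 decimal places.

2.9383

Midpoint: k1 = f(t_n, y_n); k2 = f(t_n + h/2, y_n + (h/2)·k1); y_{n+1} = y_n + h·k2.
t=0.000000, y=-0.100000:
  k1 = f(0.000000, -0.100000) = 2.062000
  k2 = f(0.250000, 0.415500) = 2.464090
  y ← -0.100000 + 0.5·2.464090 = 1.132045
t=0.500000, y=1.132045:
  k1 = f(0.500000, 1.132045) = 3.022995
  k2 = f(0.750000, 1.887794) = 3.612479
  y ← 1.132045 + 0.5·3.612479 = 2.938285
y(1) ≈ 2.9383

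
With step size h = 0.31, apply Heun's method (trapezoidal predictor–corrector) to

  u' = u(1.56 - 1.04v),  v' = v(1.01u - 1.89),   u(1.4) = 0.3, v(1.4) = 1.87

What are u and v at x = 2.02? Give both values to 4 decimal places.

Heun on (u,v): k1 = f(x_n, state_n); k2 = f(x_n + h, state_n + h·k1); state_{n+1} = state_n + (h/2)·(k1 + k2).
1.400000: (0.300000, 1.870000)
  k1 = (-0.115440, -2.967690)
  predictor → (0.264214, 0.950016)
  k2 = (0.151126, -1.542013)
  → (0.305531, 1.170996)
1.710000: (0.305531, 1.170996)
  k1 = (0.104542, -1.851829)
  predictor → (0.337939, 0.596929)
  k2 = (0.317390, -0.924453)
  → (0.370931, 0.740672)
(u(2.02), v(2.02)) ≈ (0.3709, 0.7407)

0.3709, 0.7407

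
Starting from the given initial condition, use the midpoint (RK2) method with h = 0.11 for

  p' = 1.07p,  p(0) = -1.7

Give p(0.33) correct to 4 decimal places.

-2.4181

Midpoint: k1 = f(x_n, p_n); k2 = f(x_n + h/2, p_n + (h/2)·k1); p_{n+1} = p_n + h·k2.
x=0.000000, p=-1.700000:
  k1 = f(0.000000, -1.700000) = -1.819000
  k2 = f(0.055000, -1.800045) = -1.926048
  p ← -1.700000 + 0.11·(-1.926048) = -1.911865
x=0.110000, p=-1.911865:
  k1 = f(0.110000, -1.911865) = -2.045696
  k2 = f(0.165000, -2.024379) = -2.166085
  p ← -1.911865 + 0.11·(-2.166085) = -2.150135
x=0.220000, p=-2.150135:
  k1 = f(0.220000, -2.150135) = -2.300644
  k2 = f(0.275000, -2.276670) = -2.436037
  p ← -2.150135 + 0.11·(-2.436037) = -2.418099
p(0.33) ≈ -2.4181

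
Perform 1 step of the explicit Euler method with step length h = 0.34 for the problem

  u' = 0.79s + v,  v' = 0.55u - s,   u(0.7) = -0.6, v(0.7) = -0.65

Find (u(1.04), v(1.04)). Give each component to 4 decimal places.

Euler on (u,v): u_{n+1} = u_n + h·u', v_{n+1} = v_n + h·v'.
0.700000: (-0.600000, -0.650000); f=(-0.097000, -1.030000) → (-0.632980, -1.000200)
(u(1.04), v(1.04)) ≈ (-0.6330, -1.0002)

-0.6330, -1.0002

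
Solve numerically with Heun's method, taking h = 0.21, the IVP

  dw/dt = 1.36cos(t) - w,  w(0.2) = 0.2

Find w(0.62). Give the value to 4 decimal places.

Heun: k1 = f(t_n, w_n); k2 = f(t_n + h, w_n + h·k1); w_{n+1} = w_n + (h/2)·(k1 + k2).
t=0.200000, w=0.200000:
  k1 = f(0.200000, 0.200000) = 1.132891
  k2 = f(0.410000, 0.437907) = 0.809377
  w ← 0.200000 + (0.21/2)·(1.132891 + 0.809377) = 0.403938
t=0.410000, w=0.403938:
  k1 = f(0.410000, 0.403938) = 0.843346
  k2 = f(0.620000, 0.581041) = 0.525834
  w ← 0.403938 + (0.21/2)·(0.843346 + 0.525834) = 0.547702
w(0.62) ≈ 0.5477

0.5477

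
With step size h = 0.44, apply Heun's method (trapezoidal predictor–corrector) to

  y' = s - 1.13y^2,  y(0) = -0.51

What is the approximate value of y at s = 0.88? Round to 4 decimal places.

Heun: k1 = f(s_n, y_n); k2 = f(s_n + h, y_n + h·k1); y_{n+1} = y_n + (h/2)·(k1 + k2).
s=0.000000, y=-0.510000:
  k1 = f(0.000000, -0.510000) = -0.293913
  k2 = f(0.440000, -0.639322) = -0.021867
  y ← -0.510000 + (0.44/2)·(-0.293913 + (-0.021867)) = -0.579472
s=0.440000, y=-0.579472:
  k1 = f(0.440000, -0.579472) = 0.060560
  k2 = f(0.880000, -0.552825) = 0.534654
  y ← -0.579472 + (0.44/2)·(0.060560 + 0.534654) = -0.448525
y(0.88) ≈ -0.4485

-0.4485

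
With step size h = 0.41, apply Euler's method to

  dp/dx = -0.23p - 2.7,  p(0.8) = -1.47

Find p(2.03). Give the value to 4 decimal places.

Euler: p_{n+1} = p_n + h·f(x_n, p_n).
x=0.800000, p=-1.470000: f=-2.361900 → p ← -1.470000 + 0.41·(-2.361900) = -2.438379
x=1.210000, p=-2.438379: f=-2.139173 → p ← -2.438379 + 0.41·(-2.139173) = -3.315440
x=1.620000, p=-3.315440: f=-1.937449 → p ← -3.315440 + 0.41·(-1.937449) = -4.109794
p(2.03) ≈ -4.1098

-4.1098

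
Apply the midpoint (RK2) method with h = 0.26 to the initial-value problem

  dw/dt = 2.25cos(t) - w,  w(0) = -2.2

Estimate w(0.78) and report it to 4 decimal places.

Midpoint: k1 = f(t_n, w_n); k2 = f(t_n + h/2, w_n + (h/2)·k1); w_{n+1} = w_n + h·k2.
t=0.000000, w=-2.200000:
  k1 = f(0.000000, -2.200000) = 4.450000
  k2 = f(0.130000, -1.621500) = 3.852514
  w ← -2.200000 + 0.26·3.852514 = -1.198346
t=0.260000, w=-1.198346:
  k1 = f(0.260000, -1.198346) = 3.372724
  k2 = f(0.390000, -0.759892) = 2.840938
  w ← -1.198346 + 0.26·2.840938 = -0.459703
t=0.520000, w=-0.459703:
  k1 = f(0.520000, -0.459703) = 2.412296
  k2 = f(0.650000, -0.146104) = 1.937293
  w ← -0.459703 + 0.26·1.937293 = 0.043994
w(0.78) ≈ 0.0440

0.0440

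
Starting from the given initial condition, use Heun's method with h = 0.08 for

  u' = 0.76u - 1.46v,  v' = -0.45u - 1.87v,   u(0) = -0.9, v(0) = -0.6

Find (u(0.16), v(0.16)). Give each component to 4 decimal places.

-0.8946, -0.3902

Heun on (u,v): k1 = f(t_n, state_n); k2 = f(t_n + h, state_n + h·k1); state_{n+1} = state_n + (h/2)·(k1 + k2).
0.000000: (-0.900000, -0.600000)
  k1 = (0.192000, 1.527000)
  predictor → (-0.884640, -0.477840)
  k2 = (0.025320, 1.291649)
  → (-0.891307, -0.487254)
0.080000: (-0.891307, -0.487254)
  k1 = (0.033997, 1.312253)
  predictor → (-0.888587, -0.382274)
  k2 = (-0.117207, 1.114716)
  → (-0.894636, -0.390175)
(u(0.16), v(0.16)) ≈ (-0.8946, -0.3902)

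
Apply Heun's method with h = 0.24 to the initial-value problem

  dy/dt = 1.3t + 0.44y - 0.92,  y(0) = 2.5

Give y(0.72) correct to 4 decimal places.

3.0227

Heun: k1 = f(t_n, y_n); k2 = f(t_n + h, y_n + h·k1); y_{n+1} = y_n + (h/2)·(k1 + k2).
t=0.000000, y=2.500000:
  k1 = f(0.000000, 2.500000) = 0.180000
  k2 = f(0.240000, 2.543200) = 0.511008
  y ← 2.500000 + (0.24/2)·(0.180000 + 0.511008) = 2.582921
t=0.240000, y=2.582921:
  k1 = f(0.240000, 2.582921) = 0.528485
  k2 = f(0.480000, 2.709757) = 0.896293
  y ← 2.582921 + (0.24/2)·(0.528485 + 0.896293) = 2.753894
t=0.480000, y=2.753894:
  k1 = f(0.480000, 2.753894) = 0.915714
  k2 = f(0.720000, 2.973666) = 1.324413
  y ← 2.753894 + (0.24/2)·(0.915714 + 1.324413) = 3.022710
y(0.72) ≈ 3.0227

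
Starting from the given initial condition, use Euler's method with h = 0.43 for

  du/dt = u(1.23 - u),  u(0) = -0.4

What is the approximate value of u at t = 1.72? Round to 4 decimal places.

-6.7136

Euler: u_{n+1} = u_n + h·f(t_n, u_n).
t=0.000000, u=-0.400000: f=-0.652000 → u ← -0.400000 + 0.43·(-0.652000) = -0.680360
t=0.430000, u=-0.680360: f=-1.299733 → u ← -0.680360 + 0.43·(-1.299733) = -1.239245
t=0.860000, u=-1.239245: f=-3.059999 → u ← -1.239245 + 0.43·(-3.059999) = -2.555045
t=1.290000, u=-2.555045: f=-9.670959 → u ← -2.555045 + 0.43·(-9.670959) = -6.713557
u(1.72) ≈ -6.7136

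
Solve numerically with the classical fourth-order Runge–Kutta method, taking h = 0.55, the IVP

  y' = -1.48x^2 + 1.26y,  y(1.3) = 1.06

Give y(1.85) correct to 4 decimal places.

-0.7019

RK4: k1 = f(x_n, y_n); k2 = f(x_n + h/2, y_n + (h/2)·k1); k3 = f(x_n + h/2, y_n + (h/2)·k2); k4 = f(x_n + h, y_n + h·k3); y_{n+1} = y_n + (h/6)·(k1 + 2k2 + 2k3 + k4).
x=1.300000, y=1.060000:
  k1 = f(1.300000, 1.060000) = -1.165600
  k2 = f(1.575000, 0.739460) = -2.739605
  k3 = f(1.575000, 0.306609) = -3.284998
  k4 = f(1.850000, -0.746749) = -6.006204
  y ← 1.060000 + (0.55/6)·(k1 + 2k2 + 2k3 + k4) = -0.701926
y(1.85) ≈ -0.7019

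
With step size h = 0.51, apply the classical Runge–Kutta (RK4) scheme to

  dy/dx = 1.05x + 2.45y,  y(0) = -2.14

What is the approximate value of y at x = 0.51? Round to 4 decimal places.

RK4: k1 = f(x_n, y_n); k2 = f(x_n + h/2, y_n + (h/2)·k1); k3 = f(x_n + h/2, y_n + (h/2)·k2); k4 = f(x_n + h, y_n + h·k3); y_{n+1} = y_n + (h/6)·(k1 + 2k2 + 2k3 + k4).
x=0.000000, y=-2.140000:
  k1 = f(0.000000, -2.140000) = -5.243000
  k2 = f(0.255000, -3.476965) = -8.250814
  k3 = f(0.255000, -4.243958) = -10.129946
  k4 = f(0.510000, -7.306273) = -17.364868
  y ← -2.140000 + (0.51/6)·(k1 + 2k2 + 2k3 + k4) = -7.186398
y(0.51) ≈ -7.1864

-7.1864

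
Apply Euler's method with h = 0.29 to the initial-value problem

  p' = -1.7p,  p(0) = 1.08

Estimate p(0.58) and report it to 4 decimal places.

Euler: p_{n+1} = p_n + h·f(t_n, p_n).
t=0.000000, p=1.080000: f=-1.836000 → p ← 1.080000 + 0.29·(-1.836000) = 0.547560
t=0.290000, p=0.547560: f=-0.930852 → p ← 0.547560 + 0.29·(-0.930852) = 0.277613
p(0.58) ≈ 0.2776

0.2776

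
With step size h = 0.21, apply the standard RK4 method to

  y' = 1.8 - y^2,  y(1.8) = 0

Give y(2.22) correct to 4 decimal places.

0.6849

RK4: k1 = f(x_n, y_n); k2 = f(x_n + h/2, y_n + (h/2)·k1); k3 = f(x_n + h/2, y_n + (h/2)·k2); k4 = f(x_n + h, y_n + h·k3); y_{n+1} = y_n + (h/6)·(k1 + 2k2 + 2k3 + k4).
x=1.800000, y=0.000000:
  k1 = f(1.800000, 0.000000) = 1.800000
  k2 = f(1.905000, 0.189000) = 1.764279
  k3 = f(1.905000, 0.185249) = 1.765683
  k4 = f(2.010000, 0.370793) = 1.662512
  y ← 0.000000 + (0.21/6)·(k1 + 2k2 + 2k3 + k4) = 0.368285
x=2.010000, y=0.368285:
  k1 = f(2.010000, 0.368285) = 1.664366
  k2 = f(2.115000, 0.543044) = 1.505104
  k3 = f(2.115000, 0.526321) = 1.522986
  k4 = f(2.220000, 0.688112) = 1.326501
  y ← 0.368285 + (0.21/6)·(k1 + 2k2 + 2k3 + k4) = 0.684932
y(2.22) ≈ 0.6849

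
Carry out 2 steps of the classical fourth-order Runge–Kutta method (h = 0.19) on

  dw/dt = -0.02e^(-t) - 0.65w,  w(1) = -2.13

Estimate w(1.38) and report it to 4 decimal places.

-1.6659

RK4: k1 = f(t_n, w_n); k2 = f(t_n + h/2, w_n + (h/2)·k1); k3 = f(t_n + h/2, w_n + (h/2)·k2); k4 = f(t_n + h, w_n + h·k3); w_{n+1} = w_n + (h/6)·(k1 + 2k2 + 2k3 + k4).
t=1.000000, w=-2.130000:
  k1 = f(1.000000, -2.130000) = 1.377142
  k2 = f(1.095000, -1.999171) = 1.292771
  k3 = f(1.095000, -2.007187) = 1.297981
  k4 = f(1.190000, -1.883384) = 1.218115
  w ← -2.130000 + (0.19/6)·(k1 + 2k2 + 2k3 + k4) = -1.883736
t=1.190000, w=-1.883736:
  k1 = f(1.190000, -1.883736) = 1.218344
  k2 = f(1.285000, -1.767993) = 1.143663
  k3 = f(1.285000, -1.775088) = 1.148274
  k4 = f(1.380000, -1.665564) = 1.077585
  w ← -1.883736 + (0.19/6)·(k1 + 2k2 + 2k3 + k4) = -1.665876
w(1.38) ≈ -1.6659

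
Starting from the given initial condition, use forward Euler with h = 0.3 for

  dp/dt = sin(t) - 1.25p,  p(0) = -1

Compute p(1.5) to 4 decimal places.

0.4189

Euler: p_{n+1} = p_n + h·f(t_n, p_n).
t=0.000000, p=-1.000000: f=1.250000 → p ← -1.000000 + 0.3·1.250000 = -0.625000
t=0.300000, p=-0.625000: f=1.076770 → p ← -0.625000 + 0.3·1.076770 = -0.301969
t=0.600000, p=-0.301969: f=0.942104 → p ← -0.301969 + 0.3·0.942104 = -0.019338
t=0.900000, p=-0.019338: f=0.807499 → p ← -0.019338 + 0.3·0.807499 = 0.222912
t=1.200000, p=0.222912: f=0.653399 → p ← 0.222912 + 0.3·0.653399 = 0.418932
p(1.5) ≈ 0.4189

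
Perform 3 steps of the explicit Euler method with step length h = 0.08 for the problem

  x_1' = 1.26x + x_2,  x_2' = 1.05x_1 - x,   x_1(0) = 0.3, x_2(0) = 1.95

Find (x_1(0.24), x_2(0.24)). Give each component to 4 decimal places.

Euler on (x_1,x_2): x_1_{n+1} = x_1_n + h·x_1', x_2_{n+1} = x_2_n + h·x_2'.
0.000000: (0.300000, 1.950000); f=(1.950000, 0.315000) → (0.456000, 1.975200)
0.080000: (0.456000, 1.975200); f=(2.076000, 0.398800) → (0.622080, 2.007104)
0.160000: (0.622080, 2.007104); f=(2.208704, 0.493184) → (0.798776, 2.046559)
(x_1(0.24), x_2(0.24)) ≈ (0.7988, 2.0466)

0.7988, 2.0466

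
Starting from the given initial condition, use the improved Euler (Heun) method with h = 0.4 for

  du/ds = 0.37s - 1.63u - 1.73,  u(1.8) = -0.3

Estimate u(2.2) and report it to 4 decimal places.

Heun: k1 = f(s_n, u_n); k2 = f(s_n + h, u_n + h·k1); u_{n+1} = u_n + (h/2)·(k1 + k2).
s=1.800000, u=-0.300000:
  k1 = f(1.800000, -0.300000) = -0.575000
  k2 = f(2.200000, -0.530000) = -0.052100
  u ← -0.300000 + (0.4/2)·(-0.575000 + (-0.052100)) = -0.425420
u(2.2) ≈ -0.4254

-0.4254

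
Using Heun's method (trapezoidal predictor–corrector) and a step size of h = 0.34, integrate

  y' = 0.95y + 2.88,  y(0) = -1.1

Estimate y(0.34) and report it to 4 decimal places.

-0.3753

Heun: k1 = f(t_n, y_n); k2 = f(t_n + h, y_n + h·k1); y_{n+1} = y_n + (h/2)·(k1 + k2).
t=0.000000, y=-1.100000:
  k1 = f(0.000000, -1.100000) = 1.835000
  k2 = f(0.340000, -0.476100) = 2.427705
  y ← -1.100000 + (0.34/2)·(1.835000 + 2.427705) = -0.375340
y(0.34) ≈ -0.3753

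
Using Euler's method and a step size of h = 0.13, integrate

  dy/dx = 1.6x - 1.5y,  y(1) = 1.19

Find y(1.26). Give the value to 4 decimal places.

Euler: y_{n+1} = y_n + h·f(x_n, y_n).
x=1.000000, y=1.190000: f=-0.185000 → y ← 1.190000 + 0.13·(-0.185000) = 1.165950
x=1.130000, y=1.165950: f=0.059075 → y ← 1.165950 + 0.13·0.059075 = 1.173630
y(1.26) ≈ 1.1736

1.1736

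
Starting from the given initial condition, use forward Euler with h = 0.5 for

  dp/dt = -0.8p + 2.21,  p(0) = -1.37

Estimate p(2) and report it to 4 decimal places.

2.2269

Euler: p_{n+1} = p_n + h·f(t_n, p_n).
t=0.000000, p=-1.370000: f=3.306000 → p ← -1.370000 + 0.5·3.306000 = 0.283000
t=0.500000, p=0.283000: f=1.983600 → p ← 0.283000 + 0.5·1.983600 = 1.274800
t=1.000000, p=1.274800: f=1.190160 → p ← 1.274800 + 0.5·1.190160 = 1.869880
t=1.500000, p=1.869880: f=0.714096 → p ← 1.869880 + 0.5·0.714096 = 2.226928
p(2) ≈ 2.2269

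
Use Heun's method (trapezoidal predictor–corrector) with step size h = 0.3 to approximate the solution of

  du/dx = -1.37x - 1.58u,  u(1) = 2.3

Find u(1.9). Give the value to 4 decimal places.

-0.4176

Heun: k1 = f(x_n, u_n); k2 = f(x_n + h, u_n + h·k1); u_{n+1} = u_n + (h/2)·(k1 + k2).
x=1.000000, u=2.300000:
  k1 = f(1.000000, 2.300000) = -5.004000
  k2 = f(1.300000, 0.798800) = -3.043104
  u ← 2.300000 + (0.3/2)·(-5.004000 + (-3.043104)) = 1.092934
x=1.300000, u=1.092934:
  k1 = f(1.300000, 1.092934) = -3.507836
  k2 = f(1.600000, 0.040583) = -2.256122
  u ← 1.092934 + (0.3/2)·(-3.507836 + (-2.256122)) = 0.228341
x=1.600000, u=0.228341:
  k1 = f(1.600000, 0.228341) = -2.552778
  k2 = f(1.900000, -0.537493) = -1.753761
  u ← 0.228341 + (0.3/2)·(-2.552778 + (-1.753761)) = -0.417640
u(1.9) ≈ -0.4176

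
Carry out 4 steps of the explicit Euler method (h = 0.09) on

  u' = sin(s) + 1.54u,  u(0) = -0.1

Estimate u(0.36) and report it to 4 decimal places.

Euler: u_{n+1} = u_n + h·f(s_n, u_n).
s=0.000000, u=-0.100000: f=-0.154000 → u ← -0.100000 + 0.09·(-0.154000) = -0.113860
s=0.090000, u=-0.113860: f=-0.085466 → u ← -0.113860 + 0.09·(-0.085466) = -0.121552
s=0.180000, u=-0.121552: f=-0.008160 → u ← -0.121552 + 0.09·(-0.008160) = -0.122286
s=0.270000, u=-0.122286: f=0.078410 → u ← -0.122286 + 0.09·0.078410 = -0.115229
u(0.36) ≈ -0.1152

-0.1152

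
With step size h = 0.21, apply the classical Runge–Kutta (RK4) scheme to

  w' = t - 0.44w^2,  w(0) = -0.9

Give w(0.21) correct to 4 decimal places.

RK4: k1 = f(t_n, w_n); k2 = f(t_n + h/2, w_n + (h/2)·k1); k3 = f(t_n + h/2, w_n + (h/2)·k2); k4 = f(t_n + h, w_n + h·k3); w_{n+1} = w_n + (h/6)·(k1 + 2k2 + 2k3 + k4).
t=0.000000, w=-0.900000:
  k1 = f(0.000000, -0.900000) = -0.356400
  k2 = f(0.105000, -0.937422) = -0.281654
  k3 = f(0.105000, -0.929574) = -0.275207
  k4 = f(0.210000, -0.957794) = -0.193642
  w ← -0.900000 + (0.21/6)·(k1 + 2k2 + 2k3 + k4) = -0.958232
w(0.21) ≈ -0.9582

-0.9582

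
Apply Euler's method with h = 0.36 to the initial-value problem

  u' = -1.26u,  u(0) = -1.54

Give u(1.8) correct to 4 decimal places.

Euler: u_{n+1} = u_n + h·f(t_n, u_n).
t=0.000000, u=-1.540000: f=1.940400 → u ← -1.540000 + 0.36·1.940400 = -0.841456
t=0.360000, u=-0.841456: f=1.060235 → u ← -0.841456 + 0.36·1.060235 = -0.459772
t=0.720000, u=-0.459772: f=0.579312 → u ← -0.459772 + 0.36·0.579312 = -0.251219
t=1.080000, u=-0.251219: f=0.316536 → u ← -0.251219 + 0.36·0.316536 = -0.137266
t=1.440000, u=-0.137266: f=0.172955 → u ← -0.137266 + 0.36·0.172955 = -0.075002
u(1.8) ≈ -0.0750

-0.0750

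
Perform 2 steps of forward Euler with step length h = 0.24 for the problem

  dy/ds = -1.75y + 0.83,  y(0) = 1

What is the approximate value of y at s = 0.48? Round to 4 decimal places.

Euler: y_{n+1} = y_n + h·f(s_n, y_n).
s=0.000000, y=1.000000: f=-0.920000 → y ← 1.000000 + 0.24·(-0.920000) = 0.779200
s=0.240000, y=0.779200: f=-0.533600 → y ← 0.779200 + 0.24·(-0.533600) = 0.651136
y(0.48) ≈ 0.6511

0.6511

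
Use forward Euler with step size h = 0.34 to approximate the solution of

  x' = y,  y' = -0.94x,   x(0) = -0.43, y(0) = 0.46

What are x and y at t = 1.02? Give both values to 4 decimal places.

Euler on (x,y): x_{n+1} = x_n + h·x', y_{n+1} = y_n + h·y'.
0.000000: (-0.430000, 0.460000); f=(0.460000, 0.404200) → (-0.273600, 0.597428)
0.340000: (-0.273600, 0.597428); f=(0.597428, 0.257184) → (-0.070474, 0.684871)
0.680000: (-0.070474, 0.684871); f=(0.684871, 0.066246) → (0.162382, 0.707394)
(x(1.02), y(1.02)) ≈ (0.1624, 0.7074)

0.1624, 0.7074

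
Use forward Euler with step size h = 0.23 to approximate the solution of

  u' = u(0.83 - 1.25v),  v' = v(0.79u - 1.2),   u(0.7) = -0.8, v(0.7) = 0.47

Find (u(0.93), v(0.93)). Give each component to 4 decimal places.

-0.8446, 0.2720

Euler on (u,v): u_{n+1} = u_n + h·u', v_{n+1} = v_n + h·v'.
0.700000: (-0.800000, 0.470000); f=(-0.194000, -0.861040) → (-0.844620, 0.271961)
(u(0.93), v(0.93)) ≈ (-0.8446, 0.2720)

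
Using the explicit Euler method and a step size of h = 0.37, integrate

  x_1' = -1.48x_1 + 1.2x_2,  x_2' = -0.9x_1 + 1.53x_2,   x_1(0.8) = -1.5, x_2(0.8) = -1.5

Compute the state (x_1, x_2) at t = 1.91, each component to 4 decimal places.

Euler on (x_1,x_2): x_1_{n+1} = x_1_n + h·x_1', x_2_{n+1} = x_2_n + h·x_2'.
0.800000: (-1.500000, -1.500000); f=(0.420000, -0.945000) → (-1.344600, -1.849650)
1.170000: (-1.344600, -1.849650); f=(-0.229572, -1.619825) → (-1.429542, -2.448985)
1.540000: (-1.429542, -2.448985); f=(-0.823060, -2.460360) → (-1.734074, -3.359318)
(x_1(1.91), x_2(1.91)) ≈ (-1.7341, -3.3593)

-1.7341, -3.3593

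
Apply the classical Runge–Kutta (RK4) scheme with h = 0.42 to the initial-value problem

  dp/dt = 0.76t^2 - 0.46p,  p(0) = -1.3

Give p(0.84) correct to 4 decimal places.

-0.7466

RK4: k1 = f(t_n, p_n); k2 = f(t_n + h/2, p_n + (h/2)·k1); k3 = f(t_n + h/2, p_n + (h/2)·k2); k4 = f(t_n + h, p_n + h·k3); p_{n+1} = p_n + (h/6)·(k1 + 2k2 + 2k3 + k4).
t=0.000000, p=-1.300000:
  k1 = f(0.000000, -1.300000) = 0.598000
  k2 = f(0.210000, -1.174420) = 0.573749
  k3 = f(0.210000, -1.179513) = 0.576092
  k4 = f(0.420000, -1.058041) = 0.620763
  p ← -1.300000 + (0.42/6)·(k1 + 2k2 + 2k3 + k4) = -1.053709
t=0.420000, p=-1.053709:
  k1 = f(0.420000, -1.053709) = 0.618770
  k2 = f(0.630000, -0.923767) = 0.726577
  k3 = f(0.630000, -0.901128) = 0.716163
  k4 = f(0.840000, -0.752920) = 0.882599
  p ← -1.053709 + (0.42/6)·(k1 + 2k2 + 2k3 + k4) = -0.746629
p(0.84) ≈ -0.7466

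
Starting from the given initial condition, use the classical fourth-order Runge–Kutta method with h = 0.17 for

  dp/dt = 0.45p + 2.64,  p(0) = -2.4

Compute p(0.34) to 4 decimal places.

-1.8269

RK4: k1 = f(t_n, p_n); k2 = f(t_n + h/2, p_n + (h/2)·k1); k3 = f(t_n + h/2, p_n + (h/2)·k2); k4 = f(t_n + h, p_n + h·k3); p_{n+1} = p_n + (h/6)·(k1 + 2k2 + 2k3 + k4).
t=0.000000, p=-2.400000:
  k1 = f(0.000000, -2.400000) = 1.560000
  k2 = f(0.085000, -2.267400) = 1.619670
  k3 = f(0.085000, -2.262328) = 1.621952
  k4 = f(0.170000, -2.124268) = 1.684079
  p ← -2.400000 + (0.17/6)·(k1 + 2k2 + 2k3 + k4) = -2.124392
t=0.170000, p=-2.124392:
  k1 = f(0.170000, -2.124392) = 1.684023
  k2 = f(0.255000, -1.981250) = 1.748437
  k3 = f(0.255000, -1.975775) = 1.750901
  k4 = f(0.340000, -1.826739) = 1.817967
  p ← -2.124392 + (0.17/6)·(k1 + 2k2 + 2k3 + k4) = -1.826874
p(0.34) ≈ -1.8269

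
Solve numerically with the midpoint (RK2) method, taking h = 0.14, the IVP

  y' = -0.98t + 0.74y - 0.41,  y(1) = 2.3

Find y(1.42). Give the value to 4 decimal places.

2.3585

Midpoint: k1 = f(t_n, y_n); k2 = f(t_n + h/2, y_n + (h/2)·k1); y_{n+1} = y_n + h·k2.
t=1.000000, y=2.300000:
  k1 = f(1.000000, 2.300000) = 0.312000
  k2 = f(1.070000, 2.321840) = 0.259562
  y ← 2.300000 + 0.14·0.259562 = 2.336339
t=1.140000, y=2.336339:
  k1 = f(1.140000, 2.336339) = 0.201691
  k2 = f(1.210000, 2.350457) = 0.143538
  y ← 2.336339 + 0.14·0.143538 = 2.356434
t=1.280000, y=2.356434:
  k1 = f(1.280000, 2.356434) = 0.079361
  k2 = f(1.350000, 2.361989) = 0.014872
  y ← 2.356434 + 0.14·0.014872 = 2.358516
y(1.42) ≈ 2.3585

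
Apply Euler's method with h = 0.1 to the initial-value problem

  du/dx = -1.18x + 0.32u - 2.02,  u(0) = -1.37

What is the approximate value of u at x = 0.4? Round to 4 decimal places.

-2.4739

Euler: u_{n+1} = u_n + h·f(x_n, u_n).
x=0.000000, u=-1.370000: f=-2.458400 → u ← -1.370000 + 0.1·(-2.458400) = -1.615840
x=0.100000, u=-1.615840: f=-2.655069 → u ← -1.615840 + 0.1·(-2.655069) = -1.881347
x=0.200000, u=-1.881347: f=-2.858031 → u ← -1.881347 + 0.1·(-2.858031) = -2.167150
x=0.300000, u=-2.167150: f=-3.067488 → u ← -2.167150 + 0.1·(-3.067488) = -2.473899
u(0.4) ≈ -2.4739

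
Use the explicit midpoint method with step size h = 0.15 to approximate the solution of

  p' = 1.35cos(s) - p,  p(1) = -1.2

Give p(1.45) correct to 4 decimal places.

-0.6121

Midpoint: k1 = f(s_n, p_n); k2 = f(s_n + h/2, p_n + (h/2)·k1); p_{n+1} = p_n + h·k2.
s=1.000000, p=-1.200000:
  k1 = f(1.000000, -1.200000) = 1.929408
  k2 = f(1.075000, -1.055294) = 1.697533
  p ← -1.200000 + 0.15·1.697533 = -0.945370
s=1.150000, p=-0.945370:
  k1 = f(1.150000, -0.945370) = 1.496828
  k2 = f(1.225000, -0.833108) = 1.290685
  p ← -0.945370 + 0.15·1.290685 = -0.751767
s=1.300000, p=-0.751767:
  k1 = f(1.300000, -0.751767) = 1.112891
  k2 = f(1.375000, -0.668301) = 0.930940
  p ← -0.751767 + 0.15·0.930940 = -0.612126
p(1.45) ≈ -0.6121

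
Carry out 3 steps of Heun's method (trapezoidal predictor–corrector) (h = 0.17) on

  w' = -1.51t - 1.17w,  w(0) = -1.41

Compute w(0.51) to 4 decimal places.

-0.9452

Heun: k1 = f(t_n, w_n); k2 = f(t_n + h, w_n + h·k1); w_{n+1} = w_n + (h/2)·(k1 + k2).
t=0.000000, w=-1.410000:
  k1 = f(0.000000, -1.410000) = 1.649700
  k2 = f(0.170000, -1.129551) = 1.064875
  w ← -1.410000 + (0.17/2)·(1.649700 + 1.064875) = -1.179261
t=0.170000, w=-1.179261:
  k1 = f(0.170000, -1.179261) = 1.123036
  k2 = f(0.340000, -0.988345) = 0.642964
  w ← -1.179261 + (0.17/2)·(1.123036 + 0.642964) = -1.029151
t=0.340000, w=-1.029151:
  k1 = f(0.340000, -1.029151) = 0.690707
  k2 = f(0.510000, -0.911731) = 0.296625
  w ← -1.029151 + (0.17/2)·(0.690707 + 0.296625) = -0.945228
w(0.51) ≈ -0.9452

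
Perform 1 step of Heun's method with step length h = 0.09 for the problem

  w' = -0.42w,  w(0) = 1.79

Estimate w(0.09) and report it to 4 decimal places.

Heun: k1 = f(s_n, w_n); k2 = f(s_n + h, w_n + h·k1); w_{n+1} = w_n + (h/2)·(k1 + k2).
s=0.000000, w=1.790000:
  k1 = f(0.000000, 1.790000) = -0.751800
  k2 = f(0.090000, 1.722338) = -0.723382
  w ← 1.790000 + (0.09/2)·(-0.751800 + (-0.723382)) = 1.723617
w(0.09) ≈ 1.7236

1.7236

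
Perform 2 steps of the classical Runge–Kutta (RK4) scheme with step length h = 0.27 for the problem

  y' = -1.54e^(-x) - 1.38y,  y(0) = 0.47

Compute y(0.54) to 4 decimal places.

-0.2149

RK4: k1 = f(x_n, y_n); k2 = f(x_n + h/2, y_n + (h/2)·k1); k3 = f(x_n + h/2, y_n + (h/2)·k2); k4 = f(x_n + h, y_n + h·k3); y_{n+1} = y_n + (h/6)·(k1 + 2k2 + 2k3 + k4).
x=0.000000, y=0.470000:
  k1 = f(0.000000, 0.470000) = -2.188600
  k2 = f(0.135000, 0.174539) = -1.586386
  k3 = f(0.135000, 0.255838) = -1.698579
  k4 = f(0.270000, 0.011384) = -1.191314
  y ← 0.470000 + (0.27/6)·(k1 + 2k2 + 2k3 + k4) = 0.022257
x=0.270000, y=0.022257:
  k1 = f(0.270000, 0.022257) = -1.206319
  k2 = f(0.405000, -0.140596) = -0.833122
  k3 = f(0.405000, -0.090214) = -0.902648
  k4 = f(0.540000, -0.221458) = -0.591820
  y ← 0.022257 + (0.27/6)·(k1 + 2k2 + 2k3 + k4) = -0.214879
y(0.54) ≈ -0.2149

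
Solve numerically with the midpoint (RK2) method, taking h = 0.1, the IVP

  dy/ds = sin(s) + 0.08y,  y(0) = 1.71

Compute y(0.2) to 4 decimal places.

Midpoint: k1 = f(s_n, y_n); k2 = f(s_n + h/2, y_n + (h/2)·k1); y_{n+1} = y_n + h·k2.
s=0.000000, y=1.710000:
  k1 = f(0.000000, 1.710000) = 0.136800
  k2 = f(0.050000, 1.716840) = 0.187326
  y ← 1.710000 + 0.1·0.187326 = 1.728733
s=0.100000, y=1.728733:
  k1 = f(0.100000, 1.728733) = 0.238132
  k2 = f(0.150000, 1.740639) = 0.288689
  y ← 1.728733 + 0.1·0.288689 = 1.757602
y(0.2) ≈ 1.7576

1.7576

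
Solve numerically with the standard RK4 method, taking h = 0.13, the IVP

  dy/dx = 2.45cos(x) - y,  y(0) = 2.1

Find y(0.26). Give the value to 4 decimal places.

RK4: k1 = f(x_n, y_n); k2 = f(x_n + h/2, y_n + (h/2)·k1); k3 = f(x_n + h/2, y_n + (h/2)·k2); k4 = f(x_n + h, y_n + h·k3); y_{n+1} = y_n + (h/6)·(k1 + 2k2 + 2k3 + k4).
x=0.000000, y=2.100000:
  k1 = f(0.000000, 2.100000) = 0.350000
  k2 = f(0.065000, 2.122750) = 0.322076
  k3 = f(0.065000, 2.120935) = 0.323891
  k4 = f(0.130000, 2.142106) = 0.287221
  y ← 2.100000 + (0.13/6)·(k1 + 2k2 + 2k3 + k4) = 2.141798
x=0.130000, y=2.141798:
  k1 = f(0.130000, 2.141798) = 0.287528
  k2 = f(0.195000, 2.160488) = 0.243079
  k3 = f(0.195000, 2.157599) = 0.245968
  k4 = f(0.260000, 2.173774) = 0.193881
  y ← 2.141798 + (0.13/6)·(k1 + 2k2 + 2k3 + k4) = 2.173421
y(0.26) ≈ 2.1734

2.1734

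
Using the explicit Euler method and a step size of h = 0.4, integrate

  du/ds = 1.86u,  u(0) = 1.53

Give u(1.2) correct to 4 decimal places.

8.1158

Euler: u_{n+1} = u_n + h·f(s_n, u_n).
s=0.000000, u=1.530000: f=2.845800 → u ← 1.530000 + 0.4·2.845800 = 2.668320
s=0.400000, u=2.668320: f=4.963075 → u ← 2.668320 + 0.4·4.963075 = 4.653550
s=0.800000, u=4.653550: f=8.655603 → u ← 4.653550 + 0.4·8.655603 = 8.115791
u(1.2) ≈ 8.1158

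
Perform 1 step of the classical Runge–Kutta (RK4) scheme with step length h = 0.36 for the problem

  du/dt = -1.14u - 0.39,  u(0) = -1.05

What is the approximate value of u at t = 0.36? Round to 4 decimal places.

-0.8118

RK4: k1 = f(t_n, u_n); k2 = f(t_n + h/2, u_n + (h/2)·k1); k3 = f(t_n + h/2, u_n + (h/2)·k2); k4 = f(t_n + h, u_n + h·k3); u_{n+1} = u_n + (h/6)·(k1 + 2k2 + 2k3 + k4).
t=0.000000, u=-1.050000:
  k1 = f(0.000000, -1.050000) = 0.807000
  k2 = f(0.180000, -0.904740) = 0.641404
  k3 = f(0.180000, -0.934547) = 0.675384
  k4 = f(0.360000, -0.806862) = 0.529822
  u ← -1.050000 + (0.36/6)·(k1 + 2k2 + 2k3 + k4) = -0.811776
u(0.36) ≈ -0.8118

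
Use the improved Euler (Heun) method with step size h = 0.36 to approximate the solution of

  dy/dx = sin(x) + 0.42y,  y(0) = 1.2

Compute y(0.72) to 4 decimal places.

Heun: k1 = f(x_n, y_n); k2 = f(x_n + h, y_n + h·k1); y_{n+1} = y_n + (h/2)·(k1 + k2).
x=0.000000, y=1.200000:
  k1 = f(0.000000, 1.200000) = 0.504000
  k2 = f(0.360000, 1.381440) = 0.932479
  y ← 1.200000 + (0.36/2)·(0.504000 + 0.932479) = 1.458566
x=0.360000, y=1.458566:
  k1 = f(0.360000, 1.458566) = 0.964872
  k2 = f(0.720000, 1.805920) = 1.417871
  y ← 1.458566 + (0.36/2)·(0.964872 + 1.417871) = 1.887460
y(0.72) ≈ 1.8875

1.8875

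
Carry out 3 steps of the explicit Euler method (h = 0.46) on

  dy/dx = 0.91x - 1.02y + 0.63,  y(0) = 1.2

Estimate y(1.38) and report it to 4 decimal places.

1.1921

Euler: y_{n+1} = y_n + h·f(x_n, y_n).
x=0.000000, y=1.200000: f=-0.594000 → y ← 1.200000 + 0.46·(-0.594000) = 0.926760
x=0.460000, y=0.926760: f=0.103305 → y ← 0.926760 + 0.46·0.103305 = 0.974280
x=0.920000, y=0.974280: f=0.473434 → y ← 0.974280 + 0.46·0.473434 = 1.192060
y(1.38) ≈ 1.1921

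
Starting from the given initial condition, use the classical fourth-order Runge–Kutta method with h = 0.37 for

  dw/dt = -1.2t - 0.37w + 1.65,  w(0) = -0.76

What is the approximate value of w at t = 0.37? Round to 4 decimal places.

-0.1707

RK4: k1 = f(t_n, w_n); k2 = f(t_n + h/2, w_n + (h/2)·k1); k3 = f(t_n + h/2, w_n + (h/2)·k2); k4 = f(t_n + h, w_n + h·k3); w_{n+1} = w_n + (h/6)·(k1 + 2k2 + 2k3 + k4).
t=0.000000, w=-0.760000:
  k1 = f(0.000000, -0.760000) = 1.931200
  k2 = f(0.185000, -0.402728) = 1.577009
  k3 = f(0.185000, -0.468253) = 1.601254
  k4 = f(0.370000, -0.167536) = 1.267988
  w ← -0.760000 + (0.37/6)·(k1 + 2k2 + 2k3 + k4) = -0.170731
w(0.37) ≈ -0.1707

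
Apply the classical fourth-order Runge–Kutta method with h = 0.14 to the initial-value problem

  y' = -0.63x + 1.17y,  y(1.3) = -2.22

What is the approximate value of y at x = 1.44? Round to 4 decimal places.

RK4: k1 = f(x_n, y_n); k2 = f(x_n + h/2, y_n + (h/2)·k1); k3 = f(x_n + h/2, y_n + (h/2)·k2); k4 = f(x_n + h, y_n + h·k3); y_{n+1} = y_n + (h/6)·(k1 + 2k2 + 2k3 + k4).
x=1.300000, y=-2.220000:
  k1 = f(1.300000, -2.220000) = -3.416400
  k2 = f(1.370000, -2.459148) = -3.740303
  k3 = f(1.370000, -2.481821) = -3.766831
  k4 = f(1.440000, -2.747356) = -4.121607
  y ← -2.220000 + (0.14/6)·(k1 + 2k2 + 2k3 + k4) = -2.746220
y(1.44) ≈ -2.7462

-2.7462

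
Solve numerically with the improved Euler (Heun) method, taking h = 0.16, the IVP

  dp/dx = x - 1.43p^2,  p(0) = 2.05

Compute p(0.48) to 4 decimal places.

0.9592

Heun: k1 = f(x_n, p_n); k2 = f(x_n + h, p_n + h·k1); p_{n+1} = p_n + (h/2)·(k1 + k2).
x=0.000000, p=2.050000:
  k1 = f(0.000000, 2.050000) = -6.009575
  k2 = f(0.160000, 1.088468) = -1.534210
  p ← 2.050000 + (0.16/2)·(-6.009575 + (-1.534210)) = 1.446497
x=0.160000, p=1.446497:
  k1 = f(0.160000, 1.446497) = -2.832066
  k2 = f(0.320000, 0.993367) = -1.091091
  p ← 1.446497 + (0.16/2)·(-2.832066 + (-1.091091)) = 1.132645
x=0.320000, p=1.132645:
  k1 = f(0.320000, 1.132645) = -1.514524
  k2 = f(0.480000, 0.890321) = -0.653520
  p ← 1.132645 + (0.16/2)·(-1.514524 + (-0.653520)) = 0.959201
p(0.48) ≈ 0.9592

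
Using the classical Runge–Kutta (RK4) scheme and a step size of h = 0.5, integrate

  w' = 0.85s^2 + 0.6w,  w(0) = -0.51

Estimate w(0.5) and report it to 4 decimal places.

-0.6501

RK4: k1 = f(s_n, w_n); k2 = f(s_n + h/2, w_n + (h/2)·k1); k3 = f(s_n + h/2, w_n + (h/2)·k2); k4 = f(s_n + h, w_n + h·k3); w_{n+1} = w_n + (h/6)·(k1 + 2k2 + 2k3 + k4).
s=0.000000, w=-0.510000:
  k1 = f(0.000000, -0.510000) = -0.306000
  k2 = f(0.250000, -0.586500) = -0.298775
  k3 = f(0.250000, -0.584694) = -0.297691
  k4 = f(0.500000, -0.658846) = -0.182807
  w ← -0.510000 + (0.5/6)·(k1 + 2k2 + 2k3 + k4) = -0.650145
w(0.5) ≈ -0.6501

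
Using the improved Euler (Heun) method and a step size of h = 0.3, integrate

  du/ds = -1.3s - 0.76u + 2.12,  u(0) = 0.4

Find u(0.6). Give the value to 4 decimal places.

1.0590

Heun: k1 = f(s_n, u_n); k2 = f(s_n + h, u_n + h·k1); u_{n+1} = u_n + (h/2)·(k1 + k2).
s=0.000000, u=0.400000:
  k1 = f(0.000000, 0.400000) = 1.816000
  k2 = f(0.300000, 0.944800) = 1.011952
  u ← 0.400000 + (0.3/2)·(1.816000 + 1.011952) = 0.824193
s=0.300000, u=0.824193:
  k1 = f(0.300000, 0.824193) = 1.103613
  k2 = f(0.600000, 1.155277) = 0.461990
  u ← 0.824193 + (0.3/2)·(1.103613 + 0.461990) = 1.059033
u(0.6) ≈ 1.0590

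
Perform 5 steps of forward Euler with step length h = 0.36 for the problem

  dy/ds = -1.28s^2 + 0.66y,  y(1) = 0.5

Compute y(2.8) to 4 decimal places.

Euler: y_{n+1} = y_n + h·f(s_n, y_n).
s=1.000000, y=0.500000: f=-0.950000 → y ← 0.500000 + 0.36·(-0.950000) = 0.158000
s=1.360000, y=0.158000: f=-2.263208 → y ← 0.158000 + 0.36·(-2.263208) = -0.656755
s=1.720000, y=-0.656755: f=-4.220210 → y ← -0.656755 + 0.36·(-4.220210) = -2.176031
s=2.080000, y=-2.176031: f=-6.973972 → y ← -2.176031 + 0.36·(-6.973972) = -4.686661
s=2.440000, y=-4.686661: f=-10.713804 → y ← -4.686661 + 0.36·(-10.713804) = -8.543630
y(2.8) ≈ -8.5436

-8.5436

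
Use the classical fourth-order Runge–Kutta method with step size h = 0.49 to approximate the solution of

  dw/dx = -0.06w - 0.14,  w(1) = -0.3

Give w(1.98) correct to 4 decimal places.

-0.4161

RK4: k1 = f(x_n, w_n); k2 = f(x_n + h/2, w_n + (h/2)·k1); k3 = f(x_n + h/2, w_n + (h/2)·k2); k4 = f(x_n + h, w_n + h·k3); w_{n+1} = w_n + (h/6)·(k1 + 2k2 + 2k3 + k4).
x=1.000000, w=-0.300000:
  k1 = f(1.000000, -0.300000) = -0.122000
  k2 = f(1.245000, -0.329890) = -0.120207
  k3 = f(1.245000, -0.329451) = -0.120233
  k4 = f(1.490000, -0.358914) = -0.118465
  w ← -0.300000 + (0.49/6)·(k1 + 2k2 + 2k3 + k4) = -0.358910
x=1.490000, w=-0.358910:
  k1 = f(1.490000, -0.358910) = -0.118465
  k2 = f(1.735000, -0.387934) = -0.116724
  k3 = f(1.735000, -0.387507) = -0.116750
  k4 = f(1.980000, -0.416117) = -0.115033
  w ← -0.358910 + (0.49/6)·(k1 + 2k2 + 2k3 + k4) = -0.416113
w(1.98) ≈ -0.4161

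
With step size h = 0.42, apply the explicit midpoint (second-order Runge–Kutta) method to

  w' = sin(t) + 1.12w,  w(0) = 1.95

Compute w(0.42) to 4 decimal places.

3.1706

Midpoint: k1 = f(t_n, w_n); k2 = f(t_n + h/2, w_n + (h/2)·k1); w_{n+1} = w_n + h·k2.
t=0.000000, w=1.950000:
  k1 = f(0.000000, 1.950000) = 2.184000
  k2 = f(0.210000, 2.408640) = 2.906137
  w ← 1.950000 + 0.42·2.906137 = 3.170577
w(0.42) ≈ 3.1706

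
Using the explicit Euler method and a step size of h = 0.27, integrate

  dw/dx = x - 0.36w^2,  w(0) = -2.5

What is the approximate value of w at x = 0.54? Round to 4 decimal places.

Euler: w_{n+1} = w_n + h·f(x_n, w_n).
x=0.000000, w=-2.500000: f=-2.250000 → w ← -2.500000 + 0.27·(-2.250000) = -3.107500
x=0.270000, w=-3.107500: f=-3.206360 → w ← -3.107500 + 0.27·(-3.206360) = -3.973217
w(0.54) ≈ -3.9732

-3.9732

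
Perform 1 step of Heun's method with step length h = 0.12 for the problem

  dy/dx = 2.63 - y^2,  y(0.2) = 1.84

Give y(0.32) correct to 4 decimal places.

Heun: k1 = f(x_n, y_n); k2 = f(x_n + h, y_n + h·k1); y_{n+1} = y_n + (h/2)·(k1 + k2).
x=0.200000, y=1.840000:
  k1 = f(0.200000, 1.840000) = -0.755600
  k2 = f(0.320000, 1.749328) = -0.430148
  y ← 1.840000 + (0.12/2)·(-0.755600 + (-0.430148)) = 1.768855
y(0.32) ≈ 1.7689

1.7689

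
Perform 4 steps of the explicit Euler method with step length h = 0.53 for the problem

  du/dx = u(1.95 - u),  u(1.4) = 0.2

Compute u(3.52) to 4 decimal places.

Euler: u_{n+1} = u_n + h·f(x_n, u_n).
x=1.400000, u=0.200000: f=0.350000 → u ← 0.200000 + 0.53·0.350000 = 0.385500
x=1.930000, u=0.385500: f=0.603115 → u ← 0.385500 + 0.53·0.603115 = 0.705151
x=2.460000, u=0.705151: f=0.877806 → u ← 0.705151 + 0.53·0.877806 = 1.170388
x=2.990000, u=1.170388: f=0.912448 → u ← 1.170388 + 0.53·0.912448 = 1.653986
u(3.52) ≈ 1.6540

1.6540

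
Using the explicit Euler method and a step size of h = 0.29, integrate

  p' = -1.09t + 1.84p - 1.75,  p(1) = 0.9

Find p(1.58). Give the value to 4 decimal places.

Euler: p_{n+1} = p_n + h·f(t_n, p_n).
t=1.000000, p=0.900000: f=-1.184000 → p ← 0.900000 + 0.29·(-1.184000) = 0.556640
t=1.290000, p=0.556640: f=-2.131882 → p ← 0.556640 + 0.29·(-2.131882) = -0.061606
p(1.58) ≈ -0.0616

-0.0616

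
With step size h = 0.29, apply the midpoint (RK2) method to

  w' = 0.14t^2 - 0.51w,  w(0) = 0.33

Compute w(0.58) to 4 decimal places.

Midpoint: k1 = f(t_n, w_n); k2 = f(t_n + h/2, w_n + (h/2)·k1); w_{n+1} = w_n + h·k2.
t=0.000000, w=0.330000:
  k1 = f(0.000000, 0.330000) = -0.168300
  k2 = f(0.145000, 0.305596) = -0.152911
  w ← 0.330000 + 0.29·(-0.152911) = 0.285656
t=0.290000, w=0.285656:
  k1 = f(0.290000, 0.285656) = -0.133911
  k2 = f(0.435000, 0.266239) = -0.109290
  w ← 0.285656 + 0.29·(-0.109290) = 0.253962
w(0.58) ≈ 0.2540

0.2540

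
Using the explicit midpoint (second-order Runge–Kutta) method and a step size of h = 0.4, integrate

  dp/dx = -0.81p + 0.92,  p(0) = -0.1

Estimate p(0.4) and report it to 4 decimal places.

0.2355

Midpoint: k1 = f(x_n, p_n); k2 = f(x_n + h/2, p_n + (h/2)·k1); p_{n+1} = p_n + h·k2.
x=0.000000, p=-0.100000:
  k1 = f(0.000000, -0.100000) = 1.001000
  k2 = f(0.200000, 0.100200) = 0.838838
  p ← -0.100000 + 0.4·0.838838 = 0.235535
p(0.4) ≈ 0.2355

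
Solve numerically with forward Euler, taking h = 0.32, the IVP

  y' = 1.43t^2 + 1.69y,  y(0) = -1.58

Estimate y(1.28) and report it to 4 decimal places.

Euler: y_{n+1} = y_n + h·f(t_n, y_n).
t=0.000000, y=-1.580000: f=-2.670200 → y ← -1.580000 + 0.32·(-2.670200) = -2.434464
t=0.320000, y=-2.434464: f=-3.967812 → y ← -2.434464 + 0.32·(-3.967812) = -3.704164
t=0.640000, y=-3.704164: f=-5.674309 → y ← -3.704164 + 0.32·(-5.674309) = -5.519943
t=0.960000, y=-5.519943: f=-8.010815 → y ← -5.519943 + 0.32·(-8.010815) = -8.083404
y(1.28) ≈ -8.0834

-8.0834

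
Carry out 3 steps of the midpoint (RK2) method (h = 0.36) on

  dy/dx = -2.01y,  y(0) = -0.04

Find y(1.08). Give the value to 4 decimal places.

-0.0062

Midpoint: k1 = f(x_n, y_n); k2 = f(x_n + h/2, y_n + (h/2)·k1); y_{n+1} = y_n + h·k2.
x=0.000000, y=-0.040000:
  k1 = f(0.000000, -0.040000) = 0.080400
  k2 = f(0.180000, -0.025528) = 0.051311
  y ← -0.040000 + 0.36·0.051311 = -0.021528
x=0.360000, y=-0.021528:
  k1 = f(0.360000, -0.021528) = 0.043271
  k2 = f(0.540000, -0.013739) = 0.027616
  y ← -0.021528 + 0.36·0.027616 = -0.011586
x=0.720000, y=-0.011586:
  k1 = f(0.720000, -0.011586) = 0.023288
  k2 = f(0.900000, -0.007394) = 0.014863
  y ← -0.011586 + 0.36·0.014863 = -0.006236
y(1.08) ≈ -0.0062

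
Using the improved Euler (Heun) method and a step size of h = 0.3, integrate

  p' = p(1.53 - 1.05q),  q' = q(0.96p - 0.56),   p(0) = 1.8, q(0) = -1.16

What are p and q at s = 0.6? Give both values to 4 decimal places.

Heun on (p,q): k1 = f(s_n, state_n); k2 = f(s_n + h, state_n + h·k1); state_{n+1} = state_n + (h/2)·(k1 + k2).
0.000000: (1.800000, -1.160000)
  k1 = (4.946400, -1.354880)
  predictor → (3.283920, -1.566464)
  k2 = (10.425747, -4.061157)
  → (4.105822, -1.972406)
0.300000: (4.105822, -1.972406)
  k1 = (14.785171, -6.669865)
  predictor → (8.541373, -3.973365)
  k2 = (48.703197, -30.355391)
  → (13.629077, -7.526194)
(p(0.6), q(0.6)) ≈ (13.6291, -7.5262)

13.6291, -7.5262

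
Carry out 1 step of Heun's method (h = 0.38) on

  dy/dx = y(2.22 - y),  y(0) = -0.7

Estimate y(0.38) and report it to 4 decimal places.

Heun: k1 = f(x_n, y_n); k2 = f(x_n + h, y_n + h·k1); y_{n+1} = y_n + (h/2)·(k1 + k2).
x=0.000000, y=-0.700000:
  k1 = f(0.000000, -0.700000) = -2.044000
  k2 = f(0.380000, -1.476720) = -5.459020
  y ← -0.700000 + (0.38/2)·(-2.044000 + (-5.459020)) = -2.125574
y(0.38) ≈ -2.1256

-2.1256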